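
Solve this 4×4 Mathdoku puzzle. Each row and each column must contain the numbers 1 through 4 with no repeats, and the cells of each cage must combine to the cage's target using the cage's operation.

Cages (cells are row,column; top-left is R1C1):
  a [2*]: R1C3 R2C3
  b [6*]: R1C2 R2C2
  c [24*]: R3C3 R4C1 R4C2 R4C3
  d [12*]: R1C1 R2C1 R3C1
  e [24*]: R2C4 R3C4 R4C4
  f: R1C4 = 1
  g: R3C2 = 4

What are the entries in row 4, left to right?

Cage f is a single given cell; hence R1C4 = 1.
Cage g is given; hence R3C2 = 4.
Row 1 now contains 1, so R1C3 = 2.
The two cells of cage a must have product 2, leaving R2C3 = 1.
Column 3 now contains 1, leaving R3C3 = 3.
3 is placed in row 3, leaving R3C4 = 2.
Column 3 now contains 3; hence R4C3 = 4.
4 is placed in row 4; hence R4C4 = 3.
Row 1 already has 2, so R1C2 = 3.
The two cells of cage b must have product 6, leaving R2C2 = 2.
Column 4 now contains 3, so R2C4 = 4.
3 is placed in row 3, so R3C1 = 1.
1 is placed in column 1, so R4C1 = 2.
Column 2 now contains 2; hence R4C2 = 1.
3 is placed in row 1, which forces R1C1 = 4.
4 is placed in row 2, leaving R2C1 = 3.
Filled in: 4 3 2 1 / 3 2 1 4 / 1 4 3 2 / 2 1 4 3.

2 1 4 3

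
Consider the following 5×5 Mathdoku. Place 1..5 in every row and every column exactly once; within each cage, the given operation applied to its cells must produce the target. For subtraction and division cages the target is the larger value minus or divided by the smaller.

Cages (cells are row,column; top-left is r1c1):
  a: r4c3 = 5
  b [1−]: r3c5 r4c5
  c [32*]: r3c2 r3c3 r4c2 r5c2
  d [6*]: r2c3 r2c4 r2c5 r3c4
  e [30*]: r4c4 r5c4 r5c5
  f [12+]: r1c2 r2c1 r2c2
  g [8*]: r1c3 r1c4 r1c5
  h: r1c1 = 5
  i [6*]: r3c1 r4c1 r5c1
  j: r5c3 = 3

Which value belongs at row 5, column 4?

5

Cage h is given, leaving r1c1 = 5.
Cage c has product 32, which forces r3c3 = 4.
The 4 cells of cage d must have product 6, so r3c4 = 1.
Cage a is given, leaving r4c3 = 5.
J is a freebie; hence r5c3 = 3.
Cage f has sum 12, leaving r2c2 = 5.
Row 3 already has 1, which forces r3c2 = 2.
Cage e needs product 30; hence r4c4 = 3.
Cage d has product 6, so r2c3 = 1.
Column 4 now contains 3, so r2c4 = 2.
The 4 cells of cage d must have product 6, leaving r2c5 = 3.
Row 3 already has 2, so r3c1 = 3.
3 is placed in column 5, leaving r3c5 = 5.
Column 4 already has 2; hence r5c4 = 5.
Column 5 now contains 5, leaving r5c5 = 2.
Cage f needs sum 12, so r1c2 = 3.
1 is placed in column 3, so r1c3 = 2.
Column 4 already has 2, so r1c4 = 4.
Cage g has product 8, leaving r1c5 = 1.
Row 2 now contains 3, so r2c1 = 4.
Cage i needs product 6, so r4c1 = 2.
Column 5 now contains 2; hence r4c5 = 4.
Row 5 already has 2; hence r5c1 = 1.
1 is placed in row 5; hence r5c2 = 4.
Row 4 already has 4, which forces r4c2 = 1.
Completed grid: 5 3 2 4 1 / 4 5 1 2 3 / 3 2 4 1 5 / 2 1 5 3 4 / 1 4 3 5 2.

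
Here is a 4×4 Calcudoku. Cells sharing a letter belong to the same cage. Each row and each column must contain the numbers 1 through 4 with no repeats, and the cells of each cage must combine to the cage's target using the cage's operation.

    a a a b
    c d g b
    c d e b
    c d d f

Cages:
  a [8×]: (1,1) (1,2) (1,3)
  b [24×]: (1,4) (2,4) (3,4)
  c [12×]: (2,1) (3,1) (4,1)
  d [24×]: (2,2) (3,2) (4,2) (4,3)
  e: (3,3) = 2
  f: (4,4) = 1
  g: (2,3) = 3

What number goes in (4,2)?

2

Cage g is given, which forces (2,3) = 3.
Cage e is given; hence (3,3) = 2.
Cage f is a single given cell, leaving (4,4) = 1.
Row 4 already has 1, which forces (4,3) = 4.
4 is placed in column 3, leaving (1,3) = 1.
Row 4 now contains 4, so (4,1) = 3.
3 is placed in row 4; hence (4,2) = 2.
Cage a needs product 8; hence (1,1) = 2.
Column 2 now contains 2; hence (1,2) = 4.
Row 1 now contains 4, so (1,4) = 3.
Column 2 now contains 2, which forces (2,2) = 1.
Cage d needs product 24; hence (3,2) = 3.
Column 4 already has 3, which forces (3,4) = 4.
Row 2 already has 1, leaving (2,1) = 4.
4 is placed in column 4, leaving (2,4) = 2.
Row 3 already has 4, which forces (3,1) = 1.
The full grid is 2 4 1 3 / 4 1 3 2 / 1 3 2 4 / 3 2 4 1.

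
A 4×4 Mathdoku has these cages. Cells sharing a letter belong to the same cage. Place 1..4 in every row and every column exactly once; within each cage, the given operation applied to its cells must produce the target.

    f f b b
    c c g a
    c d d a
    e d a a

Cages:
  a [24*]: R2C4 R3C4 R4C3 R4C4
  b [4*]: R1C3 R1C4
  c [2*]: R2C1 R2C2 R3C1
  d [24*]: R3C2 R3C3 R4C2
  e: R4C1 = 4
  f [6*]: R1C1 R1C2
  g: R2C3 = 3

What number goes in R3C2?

4

Cage c has product 2, which forces R2C1 = 2.
Cage c needs product 2, so R2C2 = 1.
Cage g is given, so R2C3 = 3.
Row 2 already has 3, leaving R2C4 = 4.
The 3 cells of cage c must have product 2, leaving R3C1 = 1.
Cage e is a single given cell; hence R4C1 = 4.
Column 1 already has 2, so R1C1 = 3.
Cage f's pair has product 6, leaving R1C2 = 2.
Cage b's pair has product 4, so R1C3 = 4.
Column 4 already has 4; hence R1C4 = 1.
Column 3 already has 4, which forces R3C3 = 2.
Row 3 already has 2, leaving R3C4 = 3.
2 is placed in column 2, which forces R4C2 = 3.
2 is placed in column 3, so R4C3 = 1.
3 is placed in column 4; hence R4C4 = 2.
Row 3 already has 3, so R3C2 = 4.
Completed grid: 3 2 4 1 / 2 1 3 4 / 1 4 2 3 / 4 3 1 2.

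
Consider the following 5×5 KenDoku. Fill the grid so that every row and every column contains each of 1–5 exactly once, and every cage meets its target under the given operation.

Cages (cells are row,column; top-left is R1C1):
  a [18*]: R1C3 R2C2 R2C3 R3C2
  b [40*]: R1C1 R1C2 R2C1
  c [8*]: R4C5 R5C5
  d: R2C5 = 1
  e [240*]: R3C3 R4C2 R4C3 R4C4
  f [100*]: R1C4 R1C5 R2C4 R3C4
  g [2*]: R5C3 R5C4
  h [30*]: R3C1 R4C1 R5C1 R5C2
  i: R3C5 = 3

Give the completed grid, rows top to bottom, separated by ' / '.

Cage f has product 100, leaving R1C5 = 5.
D is a freebie, so R2C5 = 1.
Cage e has product 240, so R3C3 = 4.
Cage i is given, which forces R3C5 = 3.
Cage a needs product 18, which forces R1C3 = 3.
Cage b has product 40; hence R2C1 = 5.
Cage a needs product 18, leaving R2C2 = 3.
Cage a has product 18, so R2C3 = 2.
Row 2 now contains 5, so R2C4 = 4.
The 4 cells of cage a must have product 18, which forces R3C2 = 1.
1 is placed in row 3; hence R3C4 = 5.
3 is placed in column 3, leaving R4C3 = 5.
Column 4 now contains 5, which forces R4C4 = 3.
Column 3 already has 2, so R5C3 = 1.
Row 5 now contains 1, so R5C4 = 2.
2 is placed in row 5; hence R5C5 = 4.
4 is placed in column 4, leaving R1C4 = 1.
1 is placed in row 3, so R3C1 = 2.
Cage h needs product 30, leaving R4C1 = 1.
Row 4 now contains 5, which forces R4C2 = 4.
Column 5 already has 4; hence R4C5 = 2.
2 is placed in row 5, leaving R5C1 = 3.
2 is placed in row 5, leaving R5C2 = 5.
Column 1 now contains 2, which forces R1C1 = 4.
Column 2 now contains 4, which forces R1C2 = 2.

4 2 3 1 5 / 5 3 2 4 1 / 2 1 4 5 3 / 1 4 5 3 2 / 3 5 1 2 4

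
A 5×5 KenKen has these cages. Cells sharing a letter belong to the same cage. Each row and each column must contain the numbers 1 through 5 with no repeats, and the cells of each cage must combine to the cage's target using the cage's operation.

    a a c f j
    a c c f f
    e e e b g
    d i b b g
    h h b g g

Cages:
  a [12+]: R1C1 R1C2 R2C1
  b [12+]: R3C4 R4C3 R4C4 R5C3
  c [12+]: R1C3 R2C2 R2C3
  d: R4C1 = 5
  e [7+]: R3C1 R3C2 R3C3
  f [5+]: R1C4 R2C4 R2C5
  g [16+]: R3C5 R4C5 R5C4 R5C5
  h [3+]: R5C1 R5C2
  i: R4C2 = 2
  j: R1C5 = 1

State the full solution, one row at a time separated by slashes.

3 5 4 2 1 / 4 3 5 1 2 / 1 4 2 5 3 / 5 2 1 3 4 / 2 1 3 4 5

Cage j is given, leaving R1C5 = 1.
1 is placed in column 5; hence R2C5 = 2.
D is a freebie, so R4C1 = 5.
Cage i is a single given cell, so R4C2 = 2.
2 is placed in column 2; hence R5C2 = 1.
Cage a needs sum 12, leaving R1C2 = 5.
1 is placed in row 1, leaving R1C4 = 2.
The 3 cells of cage f must have sum 5; hence R2C4 = 1.
Column 2 already has 1, leaving R3C2 = 4.
1 is placed in row 5, so R5C1 = 2.
Cage g has sum 16, which forces R5C4 = 4.
The 3 cells of cage c must have sum 12, leaving R1C3 = 4.
Column 2 already has 4, so R2C2 = 3.
Cage c has sum 12, leaving R2C3 = 5.
Column 1 already has 2, leaving R3C1 = 1.
Cage e has sum 7, which forces R3C3 = 2.
Cage b needs sum 12, so R3C4 = 5.
Row 3 now contains 5, so R3C5 = 3.
Cage b needs sum 12, which forces R4C3 = 1.
Column 4 now contains 4; hence R4C4 = 3.
Cage g has sum 16, which forces R4C5 = 4.
The 4 cells of cage b must have sum 12; hence R5C3 = 3.
Column 5 now contains 3, which forces R5C5 = 5.
4 is placed in row 1, so R1C1 = 3.
3 is placed in row 2, leaving R2C1 = 4.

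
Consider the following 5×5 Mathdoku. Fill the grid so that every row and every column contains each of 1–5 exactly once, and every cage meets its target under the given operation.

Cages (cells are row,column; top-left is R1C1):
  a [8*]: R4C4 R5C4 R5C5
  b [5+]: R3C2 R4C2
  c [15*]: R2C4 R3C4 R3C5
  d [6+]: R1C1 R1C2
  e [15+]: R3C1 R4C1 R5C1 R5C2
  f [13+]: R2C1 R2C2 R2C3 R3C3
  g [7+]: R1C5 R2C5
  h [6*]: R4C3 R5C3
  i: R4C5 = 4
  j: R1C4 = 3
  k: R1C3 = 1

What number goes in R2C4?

5

K is a freebie; hence R1C3 = 1.
J is a freebie; hence R1C4 = 3.
Cage i is a single given cell, leaving R4C5 = 4.
Cage c needs product 15, which forces R3C5 = 3.
The 3 cells of cage a must have product 8, leaving R5C4 = 4.
In row 1, 5 can only go at R1C5, so R1C5 = 5.
Column 5 now contains 5, which forces R2C5 = 2.
2 is placed in column 5; hence R5C5 = 1.
Cage a has product 8; hence R4C4 = 2.
Row 4 now contains 2; hence R4C3 = 3.
Cage h needs two cells with product 6, leaving R5C3 = 2.
Cage e needs sum 15, leaving R3C1 = 2.
Cage b needs two cells with sum 5, so R3C2 = 4.
Row 3 already has 4, which forces R3C3 = 5.
Row 3 now contains 5, which forces R3C4 = 1.
Row 4 now contains 3; hence R4C1 = 5.
Row 4 now contains 3, so R4C2 = 1.
Cage e needs sum 15; hence R5C1 = 3.
Cage e has sum 15, so R5C2 = 5.
Column 1 already has 2, which forces R1C1 = 4.
4 is placed in column 2, which forces R1C2 = 2.
Column 1 now contains 3; hence R2C1 = 1.
Column 2 already has 1, so R2C2 = 3.
Column 3 now contains 5; hence R2C3 = 4.
Column 4 now contains 1, so R2C4 = 5.
Completed grid: 4 2 1 3 5 / 1 3 4 5 2 / 2 4 5 1 3 / 5 1 3 2 4 / 3 5 2 4 1.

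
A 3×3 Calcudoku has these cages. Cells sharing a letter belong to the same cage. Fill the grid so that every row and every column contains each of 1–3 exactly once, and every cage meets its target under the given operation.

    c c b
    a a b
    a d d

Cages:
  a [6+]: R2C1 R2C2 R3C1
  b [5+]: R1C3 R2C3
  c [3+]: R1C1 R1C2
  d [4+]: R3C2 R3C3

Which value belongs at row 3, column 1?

2

Row 1 needs a 3, and only R1C3 is open for it.
Column 3 now contains 3, leaving R2C3 = 2.
The two cells of cage d must have sum 4; hence R3C2 = 3.
Column 3 now contains 3; hence R3C3 = 1.
Cage a needs sum 6, so R2C1 = 3.
Column 2 now contains 3, leaving R2C2 = 1.
Row 3 already has 1; hence R3C1 = 2.
Column 1 now contains 2, so R1C1 = 1.
Column 2 already has 1, which forces R1C2 = 2.
Completed grid: 1 2 3 / 3 1 2 / 2 3 1.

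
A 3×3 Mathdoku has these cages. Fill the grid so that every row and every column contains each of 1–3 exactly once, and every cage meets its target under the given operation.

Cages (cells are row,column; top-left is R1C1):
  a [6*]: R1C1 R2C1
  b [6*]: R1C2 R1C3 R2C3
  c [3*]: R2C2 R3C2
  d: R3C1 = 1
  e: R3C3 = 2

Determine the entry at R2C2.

D is a freebie, which forces R3C1 = 1.
Row 3 already has 1, leaving R3C2 = 3.
Cage e is a single given cell, so R3C3 = 2.
Cage b needs product 6, which forces R1C2 = 2.
Column 2 now contains 3, which forces R2C2 = 1.
Row 2 now contains 1, which forces R2C3 = 3.
Row 1 already has 2; hence R1C1 = 3.
Column 3 already has 3, so R1C3 = 1.
3 is placed in row 2; hence R2C1 = 2.
Filled in: 3 2 1 / 2 1 3 / 1 3 2.

1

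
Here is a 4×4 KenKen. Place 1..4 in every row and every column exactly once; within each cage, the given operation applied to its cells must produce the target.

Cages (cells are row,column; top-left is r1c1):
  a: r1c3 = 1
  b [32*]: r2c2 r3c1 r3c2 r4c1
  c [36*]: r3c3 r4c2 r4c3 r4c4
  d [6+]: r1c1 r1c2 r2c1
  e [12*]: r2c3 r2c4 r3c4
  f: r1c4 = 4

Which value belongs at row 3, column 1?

A is a freebie; hence r1c3 = 1.
Cage f is given; hence r1c4 = 4.
Cage c needs product 36, leaving r3c3 = 3.
1 is placed in column 3, which forces r4c3 = 4.
The 3 cells of cage d must have sum 6, so r2c1 = 1.
Cage b needs product 32, so r2c2 = 4.
4 is placed in column 3, leaving r2c3 = 2.
Cage e needs product 12; hence r2c4 = 3.
Cage b needs product 32, which forces r3c1 = 4.
Cage e has product 12, leaving r3c4 = 2.
Column 1 now contains 1; hence r4c1 = 2.
Column 4 now contains 3, which forces r4c4 = 1.
Column 1 already has 2, leaving r1c1 = 3.
The 3 cells of cage d must have sum 6; hence r1c2 = 2.
Row 3 now contains 2, leaving r3c2 = 1.
Row 4 now contains 1, leaving r4c2 = 3.
Completed grid: 3 2 1 4 / 1 4 2 3 / 4 1 3 2 / 2 3 4 1.

4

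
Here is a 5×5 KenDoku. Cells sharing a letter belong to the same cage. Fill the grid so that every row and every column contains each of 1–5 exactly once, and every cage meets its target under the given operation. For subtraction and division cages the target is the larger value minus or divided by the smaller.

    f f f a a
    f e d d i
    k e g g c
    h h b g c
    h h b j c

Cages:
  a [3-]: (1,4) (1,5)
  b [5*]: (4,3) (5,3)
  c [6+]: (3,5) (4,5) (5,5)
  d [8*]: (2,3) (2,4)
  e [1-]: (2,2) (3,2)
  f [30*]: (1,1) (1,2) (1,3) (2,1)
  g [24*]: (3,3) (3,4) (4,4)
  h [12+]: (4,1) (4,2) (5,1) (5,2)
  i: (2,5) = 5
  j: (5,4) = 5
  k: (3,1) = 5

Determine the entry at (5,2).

4

I is a freebie; hence (2,5) = 5.
Cage k is a single given cell, leaving (3,1) = 5.
J is a freebie, so (5,4) = 5.
The two cells of cage b must have product 5, leaving (4,3) = 5.
5 is placed in row 5, leaving (5,3) = 1.
Cage f has product 30; hence (1,2) = 5.
In column 4, 1 can only go at (1,4), so (1,4) = 1.
1 is placed in row 1, so (1,5) = 4.
The 4 cells of cage f must have product 30; hence (2,1) = 1.
In row 2, 3 can only go at (2,2), so (2,2) = 3.
The only place for 1 in row 3 is (3,5).
The only place for 1 in row 4 is (4,2).
Cage h needs sum 12, so (4,1) = 4.
The 4 cells of cage h must have sum 12; hence (5,1) = 3.
Cage h needs sum 12; hence (5,2) = 4.
Row 5 now contains 3, so (5,5) = 2.
3 is placed in column 1, which forces (1,1) = 2.
Cage f has product 30, leaving (1,3) = 3.
Column 2 now contains 4, so (3,2) = 2.
Row 3 already has 2, so (3,3) = 4.
Row 3 already has 4, so (3,4) = 3.
3 is placed in column 4; hence (4,4) = 2.
Column 5 now contains 2; hence (4,5) = 3.
4 is placed in column 3, leaving (2,3) = 2.
2 is placed in column 4; hence (2,4) = 4.
Completed grid: 2 5 3 1 4 / 1 3 2 4 5 / 5 2 4 3 1 / 4 1 5 2 3 / 3 4 1 5 2.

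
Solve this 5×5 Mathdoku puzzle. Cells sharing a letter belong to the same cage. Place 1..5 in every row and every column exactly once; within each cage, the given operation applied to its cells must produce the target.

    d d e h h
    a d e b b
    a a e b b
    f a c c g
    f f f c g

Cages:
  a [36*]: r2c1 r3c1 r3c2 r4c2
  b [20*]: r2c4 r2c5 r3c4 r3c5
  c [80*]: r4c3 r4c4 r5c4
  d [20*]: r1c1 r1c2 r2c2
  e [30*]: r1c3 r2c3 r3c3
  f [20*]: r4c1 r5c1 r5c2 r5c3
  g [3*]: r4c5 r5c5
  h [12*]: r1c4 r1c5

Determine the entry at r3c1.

Cage c needs product 80, which forces r4c3 = 4.
The 3 cells of cage c must have product 80, which forces r4c4 = 5.
The 3 cells of cage c must have product 80, leaving r5c4 = 4.
Column 4 already has 4; hence r1c4 = 3.
Cage h needs two cells with product 12, which forces r1c5 = 4.
Cage f needs product 20, which forces r4c1 = 2.
Cage d has product 20, leaving r2c2 = 4.
Cage a has product 36, so r2c1 = 3.
Cage a has product 36, which forces r3c1 = 4.
Cage e has product 30, which forces r3c3 = 3.
3 is placed in row 3, leaving r3c2 = 1.
Row 3 already has 1, leaving r3c4 = 2.
2 is placed in row 3, so r3c5 = 5.
The 4 cells of cage a must have product 36, leaving r4c2 = 3.
3 is placed in row 4, leaving r4c5 = 1.
1 is placed in column 5, so r5c5 = 3.
Cage d has product 20, so r1c1 = 1.
1 is placed in column 2, leaving r1c2 = 5.
Row 1 already has 5, leaving r1c3 = 2.
2 is placed in column 3, which forces r2c3 = 5.
2 is placed in column 4, so r2c4 = 1.
Column 5 already has 5, so r2c5 = 2.
Column 1 already has 1, which forces r5c1 = 5.
5 is placed in column 2, so r5c2 = 2.
5 is placed in column 3, leaving r5c3 = 1.
Filled in: 1 5 2 3 4 / 3 4 5 1 2 / 4 1 3 2 5 / 2 3 4 5 1 / 5 2 1 4 3.

4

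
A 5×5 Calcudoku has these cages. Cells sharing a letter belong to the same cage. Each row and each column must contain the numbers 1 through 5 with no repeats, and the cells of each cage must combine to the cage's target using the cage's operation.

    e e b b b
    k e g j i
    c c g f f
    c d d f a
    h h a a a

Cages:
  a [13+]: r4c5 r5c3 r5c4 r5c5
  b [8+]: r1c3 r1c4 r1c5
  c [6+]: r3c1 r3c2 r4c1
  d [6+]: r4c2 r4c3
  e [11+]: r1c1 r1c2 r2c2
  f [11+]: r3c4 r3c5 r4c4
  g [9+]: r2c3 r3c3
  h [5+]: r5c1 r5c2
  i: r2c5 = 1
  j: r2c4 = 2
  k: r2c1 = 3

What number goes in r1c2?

K is a freebie; hence r2c1 = 3.
J is a freebie; hence r2c4 = 2.
Cage i is given, so r2c5 = 1.
In column 1, 5 can only go at r1c1, so r1c1 = 5.
Row 1 needs a 2, and only r1c2 is open for it.
Cage e needs sum 11, leaving r2c2 = 4.
Row 2 now contains 4; hence r2c3 = 5.
Column 3 now contains 5, so r3c3 = 4.
Cage c has sum 6, so r3c2 = 3.
Cage d's pair has sum 6, so r4c2 = 5.
Cage d needs two cells with sum 6, so r4c3 = 1.
Column 2 already has 3; hence r5c2 = 1.
Column 3 now contains 1, which forces r1c3 = 3.
Cage b needs sum 8, leaving r1c4 = 1.
Cage b needs sum 8; hence r1c5 = 4.
Cage c has sum 6; hence r3c1 = 1.
Cage f has sum 11, so r3c4 = 5.
Cage f has sum 11, which forces r3c5 = 2.
Row 4 already has 1, so r4c1 = 2.
Cage f needs sum 11; hence r4c4 = 4.
Column 5 now contains 2, which forces r4c5 = 3.
The two cells of cage h must have sum 5, so r5c1 = 4.
3 is placed in column 3, so r5c3 = 2.
Column 4 now contains 4; hence r5c4 = 3.
3 is placed in column 5, leaving r5c5 = 5.
The full grid is 5 2 3 1 4 / 3 4 5 2 1 / 1 3 4 5 2 / 2 5 1 4 3 / 4 1 2 3 5.

2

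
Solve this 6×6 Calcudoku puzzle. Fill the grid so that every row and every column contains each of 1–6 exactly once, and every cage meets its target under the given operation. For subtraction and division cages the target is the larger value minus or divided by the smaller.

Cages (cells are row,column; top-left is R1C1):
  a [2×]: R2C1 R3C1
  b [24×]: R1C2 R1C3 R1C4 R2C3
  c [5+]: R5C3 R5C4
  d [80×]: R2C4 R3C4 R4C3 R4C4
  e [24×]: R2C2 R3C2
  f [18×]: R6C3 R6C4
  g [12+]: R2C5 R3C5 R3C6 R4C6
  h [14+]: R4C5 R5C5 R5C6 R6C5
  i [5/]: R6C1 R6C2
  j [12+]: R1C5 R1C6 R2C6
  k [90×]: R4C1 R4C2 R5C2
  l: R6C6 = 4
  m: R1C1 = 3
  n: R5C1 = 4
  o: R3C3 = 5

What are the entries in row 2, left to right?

Cage m is given; hence R1C1 = 3.
Cage o is given, leaving R3C3 = 5.
Cage n is a single given cell, which forces R5C1 = 4.
Cage l is a single given cell, which forces R6C6 = 4.
Row 6 needs a 2, and only R6C5 is open for it.
Column 1 needs a 6, and only R4C1 is open for it.
Column 1 needs a 5, and only R6C1 is open for it.
Row 6 already has 5; hence R6C2 = 1.
The only place for 2 in column 2 is R1C2.
In column 3, 1 can only go at R1C3, so R1C3 = 1.
Column 3 needs a 4, and only R4C3 is open for it.
Row 4 needs a 2, and only R4C6 is open for it.
In row 3, 2 can only go at R3C1, so R3C1 = 2.
Column 1 already has 2, leaving R2C1 = 1.
Row 2 now contains 1, which forces R2C6 = 3.
The 4 cells of cage b must have product 24, leaving R1C4 = 6.
Cage j needs sum 12, which forces R1C5 = 4.
The 3 cells of cage j must have sum 12, leaving R1C6 = 5.
Row 2 now contains 3, which forces R2C3 = 2.
4 is placed in column 5, so R3C5 = 3.
The 4 cells of cage g must have sum 12, so R3C6 = 1.
Column 3 already has 2; hence R5C3 = 3.
3 is placed in row 5, so R5C4 = 2.
Column 6 already has 1; hence R5C6 = 6.
Column 3 now contains 3, so R6C3 = 6.
6 is placed in column 4, which forces R6C4 = 3.
Cage d has product 80; hence R2C4 = 5.
Cage g has sum 12, which forces R2C5 = 6.
Row 3 already has 1, so R3C4 = 4.
Cage k has product 90, leaving R4C2 = 3.
Cage d has product 80; hence R4C4 = 1.
Row 4 now contains 1, which forces R4C5 = 5.
3 is placed in row 5; hence R5C2 = 5.
Column 5 already has 5, which forces R5C5 = 1.
6 is placed in row 2; hence R2C2 = 4.
4 is placed in row 3; hence R3C2 = 6.
The full grid is 3 2 1 6 4 5 / 1 4 2 5 6 3 / 2 6 5 4 3 1 / 6 3 4 1 5 2 / 4 5 3 2 1 6 / 5 1 6 3 2 4.

1 4 2 5 6 3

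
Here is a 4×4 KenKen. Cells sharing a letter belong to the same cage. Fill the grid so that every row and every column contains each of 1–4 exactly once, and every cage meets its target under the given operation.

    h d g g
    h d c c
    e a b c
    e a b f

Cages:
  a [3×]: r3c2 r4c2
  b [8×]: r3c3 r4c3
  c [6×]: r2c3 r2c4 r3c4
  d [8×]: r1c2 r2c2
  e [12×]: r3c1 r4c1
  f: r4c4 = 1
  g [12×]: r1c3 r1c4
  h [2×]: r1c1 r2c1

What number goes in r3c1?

Cage f is a single given cell; hence r4c4 = 1.
Cage c needs product 6, leaving r2c3 = 1.
Cage a's pair has product 3, which forces r3c2 = 1.
1 is placed in row 4; hence r4c2 = 3.
Cage h needs two cells with product 2, leaving r1c1 = 1.
Row 2 already has 1, so r2c1 = 2.
2 is placed in row 2, leaving r2c2 = 4.
2 is placed in row 2; hence r2c4 = 3.
Cage e needs two cells with product 12, which forces r3c1 = 3.
3 is placed in column 4, leaving r3c4 = 2.
Row 4 now contains 3; hence r4c1 = 4.
Row 4 already has 4, so r4c3 = 2.
4 is placed in column 2, which forces r1c2 = 2.
Cage g needs two cells with product 12, so r1c3 = 3.
3 is placed in column 4, so r1c4 = 4.
Row 3 already has 2; hence r3c3 = 4.
Completed grid: 1 2 3 4 / 2 4 1 3 / 3 1 4 2 / 4 3 2 1.

3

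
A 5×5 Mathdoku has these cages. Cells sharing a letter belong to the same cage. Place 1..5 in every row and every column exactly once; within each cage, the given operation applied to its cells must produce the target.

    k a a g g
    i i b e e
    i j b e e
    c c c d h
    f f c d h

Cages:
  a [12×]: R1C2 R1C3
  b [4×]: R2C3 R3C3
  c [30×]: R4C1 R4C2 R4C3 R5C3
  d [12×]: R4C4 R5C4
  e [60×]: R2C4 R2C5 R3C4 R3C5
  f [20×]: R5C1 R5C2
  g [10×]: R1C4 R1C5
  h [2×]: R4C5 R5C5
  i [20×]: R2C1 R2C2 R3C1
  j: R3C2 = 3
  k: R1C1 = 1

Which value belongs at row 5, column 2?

5

K is a freebie, so R1C1 = 1.
J is a freebie, leaving R3C2 = 3.
Column 2 now contains 3, leaving R1C2 = 4.
Cage a's pair has product 12, so R1C3 = 3.
4 is placed in column 2, which forces R5C2 = 5.
The 4 cells of cage c must have product 30, so R4C1 = 3.
Cage c has product 30, leaving R4C3 = 5.
Row 4 now contains 3; hence R4C4 = 4.
5 is placed in row 5, which forces R5C1 = 4.
Column 4 already has 4; hence R5C4 = 3.
Column 1 already has 4; hence R2C1 = 5.
Cage i needs product 20, leaving R2C2 = 2.
Row 2 now contains 2; hence R2C4 = 1.
The 4 cells of cage e must have product 60, so R2C5 = 3.
Cage i has product 20, leaving R3C1 = 2.
1 is placed in column 4, which forces R3C4 = 5.
Row 3 now contains 2, so R3C5 = 4.
Column 2 already has 2, which forces R4C2 = 1.
Row 4 already has 1, so R4C5 = 2.
Column 5 already has 2, which forces R5C5 = 1.
5 is placed in column 4, leaving R1C4 = 2.
Column 5 already has 2; hence R1C5 = 5.
Row 2 now contains 1, which forces R2C3 = 4.
Row 3 now contains 4, so R3C3 = 1.
Row 5 now contains 1; hence R5C3 = 2.
The full grid is 1 4 3 2 5 / 5 2 4 1 3 / 2 3 1 5 4 / 3 1 5 4 2 / 4 5 2 3 1.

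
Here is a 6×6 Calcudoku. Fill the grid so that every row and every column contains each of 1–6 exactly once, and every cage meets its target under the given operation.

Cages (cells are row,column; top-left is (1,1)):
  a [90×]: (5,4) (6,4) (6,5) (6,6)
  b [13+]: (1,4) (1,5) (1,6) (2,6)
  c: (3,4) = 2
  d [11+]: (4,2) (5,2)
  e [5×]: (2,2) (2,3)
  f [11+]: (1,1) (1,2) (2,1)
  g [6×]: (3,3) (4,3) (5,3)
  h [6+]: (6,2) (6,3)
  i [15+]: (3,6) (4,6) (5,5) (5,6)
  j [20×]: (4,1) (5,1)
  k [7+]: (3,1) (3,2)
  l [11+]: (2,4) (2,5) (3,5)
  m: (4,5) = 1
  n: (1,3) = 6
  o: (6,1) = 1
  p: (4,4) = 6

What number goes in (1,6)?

1

Cage n is a single given cell, which forces (1,3) = 6.
Cage c is a single given cell; hence (3,4) = 2.
P is a freebie, so (4,4) = 6.
Cage m is a single given cell, so (4,5) = 1.
O is a freebie, leaving (6,1) = 1.
Row 4 now contains 6, so (4,2) = 5.
The two cells of cage d must have sum 11; hence (5,2) = 6.
5 is placed in column 2, leaving (2,2) = 1.
Cage e needs two cells with product 5; hence (2,3) = 5.
Row 4 now contains 5, leaving (4,1) = 4.
The two cells of cage j must have product 20, leaving (5,1) = 5.
The 3 cells of cage f must have sum 11, so (2,1) = 6.
The two cells of cage k must have sum 7, leaving (3,1) = 3.
Cage k needs two cells with sum 7, which forces (3,2) = 4.
Row 3 now contains 3, so (3,3) = 1.
4 is placed in column 2, leaving (6,2) = 2.
2 is placed in row 6, which forces (6,3) = 4.
Column 1 already has 3, so (1,1) = 2.
2 is placed in column 2; hence (1,2) = 3.
The 3 cells of cage l must have sum 11, leaving (2,5) = 2.
Cage a has product 90, so (5,4) = 1.
The 4 cells of cage b must have sum 13, which forces (1,6) = 1.
Cage b has sum 13; hence (2,6) = 3.
3 is placed in column 6, which forces (4,6) = 2.
Column 6 now contains 2, leaving (5,6) = 4.
Row 2 now contains 3, which forces (2,4) = 4.
Cage l needs sum 11, so (3,5) = 5.
Cage i needs sum 15, leaving (3,6) = 6.
Row 4 already has 2, which forces (4,3) = 3.
Cage g needs product 6; hence (5,3) = 2.
Row 5 now contains 4, which forces (5,5) = 3.
Column 5 now contains 3, leaving (6,5) = 6.
Column 6 already has 6, so (6,6) = 5.
Column 4 now contains 4; hence (1,4) = 5.
Column 5 now contains 5, leaving (1,5) = 4.
Row 6 now contains 5, so (6,4) = 3.
Completed grid: 2 3 6 5 4 1 / 6 1 5 4 2 3 / 3 4 1 2 5 6 / 4 5 3 6 1 2 / 5 6 2 1 3 4 / 1 2 4 3 6 5.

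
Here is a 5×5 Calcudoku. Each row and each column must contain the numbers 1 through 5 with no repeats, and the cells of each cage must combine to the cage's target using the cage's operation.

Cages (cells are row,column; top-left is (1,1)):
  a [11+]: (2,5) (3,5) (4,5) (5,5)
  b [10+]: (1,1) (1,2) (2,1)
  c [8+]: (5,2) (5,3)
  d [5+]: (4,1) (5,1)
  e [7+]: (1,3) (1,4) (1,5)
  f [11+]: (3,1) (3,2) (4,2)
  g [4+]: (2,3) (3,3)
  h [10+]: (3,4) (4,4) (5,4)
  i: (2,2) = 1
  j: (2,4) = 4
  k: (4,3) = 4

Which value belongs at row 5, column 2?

3

Cage i is a single given cell, which forces (2,2) = 1.
1 is placed in row 2, which forces (2,3) = 3.
Cage j is given, leaving (2,4) = 4.
Column 3 now contains 3; hence (3,3) = 1.
Cage k is given, leaving (4,3) = 4.
Column 3 now contains 3, so (5,3) = 5.
4 is placed in column 3, which forces (1,3) = 2.
Cage e has sum 7, leaving (1,4) = 1.
Cage e needs sum 7, which forces (1,5) = 4.
Row 5 now contains 5, which forces (5,2) = 3.
Row 5 already has 3, so (5,4) = 2.
Row 5 already has 2, leaving (5,5) = 1.
Cage b has sum 10, so (1,1) = 3.
Column 2 now contains 3, so (1,2) = 5.
The 3 cells of cage b must have sum 10, leaving (2,1) = 2.
Row 2 now contains 2, so (2,5) = 5.
Cage d needs two cells with sum 5, leaving (4,1) = 1.
5 is placed in column 2, leaving (4,2) = 2.
2 is placed in row 4, leaving (4,5) = 3.
Row 5 already has 2, leaving (5,1) = 4.
Column 1 now contains 4; hence (3,1) = 5.
Column 2 now contains 2, which forces (3,2) = 4.
Cage h needs sum 10, which forces (3,4) = 3.
Column 5 already has 3; hence (3,5) = 2.
Row 4 now contains 3, leaving (4,4) = 5.
The full grid is 3 5 2 1 4 / 2 1 3 4 5 / 5 4 1 3 2 / 1 2 4 5 3 / 4 3 5 2 1.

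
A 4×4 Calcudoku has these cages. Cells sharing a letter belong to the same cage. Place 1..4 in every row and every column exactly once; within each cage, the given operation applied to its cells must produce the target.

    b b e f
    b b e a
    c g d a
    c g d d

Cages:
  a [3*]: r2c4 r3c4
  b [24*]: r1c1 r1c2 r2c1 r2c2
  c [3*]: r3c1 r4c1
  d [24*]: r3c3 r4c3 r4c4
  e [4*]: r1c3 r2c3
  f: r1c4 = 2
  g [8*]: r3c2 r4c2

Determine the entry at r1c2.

3

Cage f is given; hence r1c4 = 2.
In row 4, 1 can only go at r4c1, so r4c1 = 1.
Column 1 already has 1, so r3c1 = 3.
Row 3 now contains 3; hence r3c4 = 1.
Column 1 now contains 3, leaving r1c1 = 4.
Row 1 now contains 4, so r1c3 = 1.
The 4 cells of cage b must have product 24, leaving r2c1 = 2.
Column 3 now contains 1, leaving r2c3 = 4.
Column 4 already has 1, leaving r2c4 = 3.
Column 3 already has 4; hence r3c3 = 2.
2 is placed in column 3, which forces r4c3 = 3.
Column 4 already has 3, so r4c4 = 4.
Row 1 already has 1, leaving r1c2 = 3.
Row 2 now contains 3; hence r2c2 = 1.
2 is placed in row 3, which forces r3c2 = 4.
4 is placed in row 4; hence r4c2 = 2.
Completed grid: 4 3 1 2 / 2 1 4 3 / 3 4 2 1 / 1 2 3 4.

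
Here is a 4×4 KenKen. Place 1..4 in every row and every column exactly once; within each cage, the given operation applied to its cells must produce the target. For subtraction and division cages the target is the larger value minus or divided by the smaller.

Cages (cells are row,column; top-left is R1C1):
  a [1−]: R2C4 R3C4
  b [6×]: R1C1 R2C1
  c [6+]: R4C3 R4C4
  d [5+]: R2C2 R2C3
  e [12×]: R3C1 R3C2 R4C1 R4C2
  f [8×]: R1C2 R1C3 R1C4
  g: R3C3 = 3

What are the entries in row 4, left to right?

1 3 2 4

Cage g is a single given cell, so R3C3 = 3.
In row 1, 3 can only go at R1C1, so R1C1 = 3.
Column 1 already has 3, which forces R2C1 = 2.
Column 1 already has 2, leaving R4C1 = 1.
Cage e has product 12, so R4C2 = 3.
1 is placed in column 1, which forces R3C1 = 4.
Cage e needs product 12, leaving R3C2 = 1.
Row 3 now contains 4; hence R3C4 = 2.
2 is placed in column 4, which forces R4C4 = 4.
Column 4 now contains 4; hence R1C4 = 1.
1 is placed in column 2; hence R2C2 = 4.
Cage d's pair has sum 5, leaving R2C3 = 1.
Column 4 already has 1, leaving R2C4 = 3.
4 is placed in row 4, which forces R4C3 = 2.
4 is placed in column 2, which forces R1C2 = 2.
Column 3 already has 2, which forces R1C3 = 4.
Completed grid: 3 2 4 1 / 2 4 1 3 / 4 1 3 2 / 1 3 2 4.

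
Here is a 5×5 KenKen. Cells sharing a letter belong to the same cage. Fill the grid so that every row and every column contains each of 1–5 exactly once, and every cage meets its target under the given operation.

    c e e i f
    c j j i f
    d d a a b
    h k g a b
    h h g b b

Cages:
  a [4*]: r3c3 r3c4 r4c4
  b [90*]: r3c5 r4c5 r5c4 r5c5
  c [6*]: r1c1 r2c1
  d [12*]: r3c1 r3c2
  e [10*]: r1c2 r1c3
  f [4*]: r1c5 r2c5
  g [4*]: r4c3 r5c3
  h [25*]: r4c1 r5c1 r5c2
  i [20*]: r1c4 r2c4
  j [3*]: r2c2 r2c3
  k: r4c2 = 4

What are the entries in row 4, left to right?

Cage h needs product 25, which forces r4c1 = 5.
Cage k is a single given cell, leaving r4c2 = 4.
Row 4 already has 4, so r4c3 = 1.
Row 4 now contains 1, so r4c4 = 2.
Row 4 already has 2, which forces r4c5 = 3.
Cage h has product 25; hence r5c1 = 1.
The 3 cells of cage h must have product 25; hence r5c2 = 5.
Column 3 already has 1, which forces r5c3 = 4.
Cage b needs product 90, which forces r5c4 = 3.
Row 5 already has 5, so r5c5 = 2.
5 is placed in column 2; hence r1c2 = 2.
Cage e's pair has product 10, leaving r1c3 = 5.
Row 1 already has 5, leaving r1c4 = 4.
Row 1 already has 4, so r1c5 = 1.
The two cells of cage j must have product 3; hence r2c2 = 1.
Column 3 already has 1, leaving r2c3 = 3.
Column 4 already has 4; hence r2c4 = 5.
Column 5 already has 1; hence r2c5 = 4.
Cage d needs two cells with product 12; hence r3c1 = 4.
4 is placed in column 2, leaving r3c2 = 3.
Column 3 already has 1; hence r3c3 = 2.
Cage a has product 4, so r3c4 = 1.
Column 5 already has 2; hence r3c5 = 5.
Row 1 now contains 2; hence r1c1 = 3.
Row 2 now contains 3, so r2c1 = 2.
Filled in: 3 2 5 4 1 / 2 1 3 5 4 / 4 3 2 1 5 / 5 4 1 2 3 / 1 5 4 3 2.

5 4 1 2 3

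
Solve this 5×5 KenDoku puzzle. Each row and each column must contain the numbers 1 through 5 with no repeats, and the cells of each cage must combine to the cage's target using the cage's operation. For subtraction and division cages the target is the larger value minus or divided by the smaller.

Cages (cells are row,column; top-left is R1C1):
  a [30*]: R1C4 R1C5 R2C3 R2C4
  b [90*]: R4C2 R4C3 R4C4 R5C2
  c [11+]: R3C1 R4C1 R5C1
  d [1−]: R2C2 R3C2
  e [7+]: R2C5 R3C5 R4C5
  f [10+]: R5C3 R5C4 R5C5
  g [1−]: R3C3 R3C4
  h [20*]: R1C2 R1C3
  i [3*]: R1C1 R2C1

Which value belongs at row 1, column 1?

1

Cage b has product 90, which forces R5C2 = 3.
The only place for 1 in row 4 is R4C5.
In row 4, 4 can only go at R4C1, so R4C1 = 4.
Row 5 needs a 2, and only R5C1 is open for it.
2 is placed in column 1; hence R3C1 = 5.
In row 2, 4 can only go at R2C5, so R2C5 = 4.
Column 5 now contains 4, so R3C5 = 2.
Column 5 now contains 4, so R5C5 = 5.
5 is placed in column 5, which forces R1C5 = 3.
Row 1 already has 3, so R1C1 = 1.
Cage i's pair has product 3, so R2C1 = 3.
In row 1, 2 can only go at R1C4, so R1C4 = 2.
Row 2 needs a 2, and only R2C2 is open for it.
The two cells of cage d must have difference 1, leaving R3C2 = 1.
2 is placed in column 2, so R4C2 = 5.
Cage b needs product 90; hence R4C3 = 2.
Cage b has product 90, so R4C4 = 3.
Column 2 already has 5; hence R1C2 = 4.
The two cells of cage h must have product 20, so R1C3 = 5.
5 is placed in column 3, which forces R2C3 = 1.
Row 2 now contains 1, leaving R2C4 = 5.
Cage g's pair has difference 1; hence R3C3 = 3.
Column 4 already has 3; hence R3C4 = 4.
1 is placed in column 3; hence R5C3 = 4.
Column 4 now contains 4, which forces R5C4 = 1.
Completed grid: 1 4 5 2 3 / 3 2 1 5 4 / 5 1 3 4 2 / 4 5 2 3 1 / 2 3 4 1 5.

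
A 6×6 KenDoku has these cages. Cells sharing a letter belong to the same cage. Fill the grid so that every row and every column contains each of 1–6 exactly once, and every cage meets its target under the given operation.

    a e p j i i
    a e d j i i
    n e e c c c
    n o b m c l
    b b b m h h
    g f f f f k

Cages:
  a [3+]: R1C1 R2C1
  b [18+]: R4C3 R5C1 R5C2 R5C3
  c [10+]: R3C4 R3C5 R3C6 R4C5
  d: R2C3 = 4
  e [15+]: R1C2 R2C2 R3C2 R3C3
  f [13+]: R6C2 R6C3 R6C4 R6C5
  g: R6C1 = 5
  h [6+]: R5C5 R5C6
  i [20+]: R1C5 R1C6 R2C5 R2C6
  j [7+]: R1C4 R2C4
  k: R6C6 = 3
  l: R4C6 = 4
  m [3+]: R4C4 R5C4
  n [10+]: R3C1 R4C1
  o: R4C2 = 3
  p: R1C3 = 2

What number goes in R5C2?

Cage p is a single given cell; hence R1C3 = 2.
Cage d is a single given cell, leaving R2C3 = 4.
Cage o is given, so R4C2 = 3.
Cage l is given, so R4C6 = 4.
G is a freebie; hence R6C1 = 5.
Cage k is given, which forces R6C6 = 3.
Row 1 already has 2, leaving R1C1 = 1.
The two cells of cage a must have sum 3, which forces R2C1 = 2.
Cage n's pair has sum 10, which forces R3C1 = 4.
4 is placed in row 4; hence R4C1 = 6.
Row 4 already has 6, which forces R4C3 = 5.
6 is placed in column 1; hence R5C1 = 3.
The 4 cells of cage b must have sum 18, which forces R5C2 = 4.
Cage b needs sum 18; hence R5C3 = 6.
6 is placed in column 3, so R6C3 = 1.
6 is placed in column 3, which forces R3C3 = 3.
Row 1 needs a 3, and only R1C5 is open for it.
The 4 cells of cage i must have sum 20, which forces R1C6 = 6.
Cage i needs sum 20; hence R2C5 = 6.
The 4 cells of cage i must have sum 20, leaving R2C6 = 5.
5 is placed in column 6, which forces R5C6 = 1.
6 is placed in row 1, leaving R1C2 = 5.
6 is placed in row 1, leaving R1C4 = 4.
Row 2 already has 5, so R2C2 = 1.
The two cells of cage j must have sum 7, leaving R2C4 = 3.
The 4 cells of cage e must have sum 15; hence R3C2 = 6.
Column 6 now contains 1, leaving R3C6 = 2.
Cage m needs two cells with sum 3; hence R4C4 = 1.
Cage c has sum 10, so R4C5 = 2.
1 is placed in row 5, leaving R5C4 = 2.
1 is placed in row 5, which forces R5C5 = 5.
6 is placed in column 2, which forces R6C2 = 2.
Column 4 already has 2, leaving R6C4 = 6.
2 is placed in column 5, so R6C5 = 4.
1 is placed in column 4; hence R3C4 = 5.
5 is placed in column 5, which forces R3C5 = 1.
Filled in: 1 5 2 4 3 6 / 2 1 4 3 6 5 / 4 6 3 5 1 2 / 6 3 5 1 2 4 / 3 4 6 2 5 1 / 5 2 1 6 4 3.

4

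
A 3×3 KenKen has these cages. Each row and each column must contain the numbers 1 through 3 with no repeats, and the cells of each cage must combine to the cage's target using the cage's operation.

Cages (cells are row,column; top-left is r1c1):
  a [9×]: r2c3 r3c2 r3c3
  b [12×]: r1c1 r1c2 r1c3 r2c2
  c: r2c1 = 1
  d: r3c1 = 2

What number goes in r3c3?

1

C is a freebie, so r2c1 = 1.
Cage b needs product 12, so r2c2 = 2.
Cage a has product 9, which forces r2c3 = 3.
Cage d is a single given cell; hence r3c1 = 2.
Cage a needs product 9; hence r3c2 = 3.
Cage a has product 9, which forces r3c3 = 1.
Column 1 already has 2, leaving r1c1 = 3.
3 is placed in column 2, which forces r1c2 = 1.
1 is placed in column 3, leaving r1c3 = 2.
The full grid is 3 1 2 / 1 2 3 / 2 3 1.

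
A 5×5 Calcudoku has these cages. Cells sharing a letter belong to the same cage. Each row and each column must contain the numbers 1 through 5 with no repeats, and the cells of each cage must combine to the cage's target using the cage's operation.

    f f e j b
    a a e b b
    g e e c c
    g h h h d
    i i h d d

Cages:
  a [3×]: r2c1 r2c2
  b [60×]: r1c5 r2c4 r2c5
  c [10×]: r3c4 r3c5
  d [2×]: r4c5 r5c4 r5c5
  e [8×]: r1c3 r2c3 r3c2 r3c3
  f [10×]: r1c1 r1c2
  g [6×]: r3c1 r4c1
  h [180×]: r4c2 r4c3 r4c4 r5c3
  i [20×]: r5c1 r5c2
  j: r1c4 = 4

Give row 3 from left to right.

3 1 4 2 5

J is a freebie, leaving r1c4 = 4.
The 4 cells of cage e must have product 8, which forces r3c2 = 1.
Cage d needs product 2, leaving r4c5 = 1.
Cage h needs product 180, so r5c3 = 3.
Cage d has product 2, leaving r5c4 = 1.
Cage d needs product 2; hence r5c5 = 2.
Cage a's pair has product 3, so r2c1 = 1.
Column 2 already has 1, leaving r2c2 = 3.
Row 2 now contains 3, which forces r2c4 = 5.
Cage b needs product 60, which forces r2c5 = 4.
Cage c's pair has product 10, which forces r3c4 = 2.
2 is placed in column 5, which forces r3c5 = 5.
Column 4 now contains 5, which forces r4c4 = 3.
Cage e has product 8, leaving r1c3 = 1.
Column 5 already has 5, leaving r1c5 = 3.
4 is placed in row 2; hence r2c3 = 2.
2 is placed in row 3, leaving r3c1 = 3.
2 is placed in row 3, leaving r3c3 = 4.
3 is placed in row 4, leaving r4c1 = 2.
4 is placed in column 3, leaving r4c3 = 5.
Column 1 now contains 2, so r1c1 = 5.
Cage f's pair has product 10, leaving r1c2 = 2.
Row 4 already has 5, leaving r4c2 = 4.
Column 1 already has 5, leaving r5c1 = 4.
4 is placed in column 2, so r5c2 = 5.
Filled in: 5 2 1 4 3 / 1 3 2 5 4 / 3 1 4 2 5 / 2 4 5 3 1 / 4 5 3 1 2.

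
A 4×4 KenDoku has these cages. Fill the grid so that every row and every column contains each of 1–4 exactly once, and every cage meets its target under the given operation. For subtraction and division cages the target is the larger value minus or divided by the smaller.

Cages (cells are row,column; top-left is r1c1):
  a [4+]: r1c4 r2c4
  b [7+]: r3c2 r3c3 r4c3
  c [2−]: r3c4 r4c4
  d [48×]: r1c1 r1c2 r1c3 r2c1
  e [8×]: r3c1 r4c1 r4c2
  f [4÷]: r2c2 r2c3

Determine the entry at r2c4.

In row 2, 2 can only go at r2c1, so r2c1 = 2.
Cage e has product 8, leaving r4c2 = 2.
Cage d has product 48, so r1c3 = 2.
2 is placed in column 3, leaving r3c3 = 1.
Cage f's pair has quotient 4, leaving r2c2 = 1.
Column 3 now contains 1, leaving r2c3 = 4.
Row 2 now contains 1, so r2c4 = 3.
Row 3 now contains 1, which forces r3c1 = 4.
Cage b needs sum 7; hence r3c2 = 3.
3 is placed in column 4, leaving r3c4 = 2.
The 3 cells of cage e must have product 8, which forces r4c1 = 1.
The 3 cells of cage b must have sum 7, leaving r4c3 = 3.
1 is placed in row 4, leaving r4c4 = 4.
4 is placed in column 1, so r1c1 = 3.
Column 2 already has 3, which forces r1c2 = 4.
3 is placed in column 4; hence r1c4 = 1.
The full grid is 3 4 2 1 / 2 1 4 3 / 4 3 1 2 / 1 2 3 4.

3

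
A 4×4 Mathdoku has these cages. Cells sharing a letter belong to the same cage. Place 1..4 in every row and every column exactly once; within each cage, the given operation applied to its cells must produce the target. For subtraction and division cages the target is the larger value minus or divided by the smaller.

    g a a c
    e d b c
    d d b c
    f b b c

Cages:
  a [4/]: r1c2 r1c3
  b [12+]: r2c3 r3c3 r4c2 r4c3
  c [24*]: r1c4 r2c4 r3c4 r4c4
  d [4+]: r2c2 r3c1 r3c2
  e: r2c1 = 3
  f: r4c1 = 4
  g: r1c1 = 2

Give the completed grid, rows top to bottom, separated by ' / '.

G is a freebie, which forces r1c1 = 2.
E is a freebie, so r2c1 = 3.
The 3 cells of cage d must have sum 4, which forces r2c2 = 1.
Cage d needs sum 4, which forces r3c1 = 1.
Cage d has sum 4, leaving r3c2 = 2.
Cage f is given; hence r4c1 = 4.
Row 4 already has 4, so r4c2 = 3.
Column 2 already has 1; hence r1c2 = 4.
Cage a needs two cells with quotient 4, leaving r1c3 = 1.
Row 1 already has 1, so r1c4 = 3.
The 4 cells of cage b must have sum 12, which forces r2c3 = 4.
4 is placed in row 2, leaving r2c4 = 2.
Cage b needs sum 12, so r3c3 = 3.
Column 4 already has 3, which forces r3c4 = 4.
Cage b needs sum 12; hence r4c3 = 2.
Column 4 already has 2, leaving r4c4 = 1.

2 4 1 3 / 3 1 4 2 / 1 2 3 4 / 4 3 2 1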